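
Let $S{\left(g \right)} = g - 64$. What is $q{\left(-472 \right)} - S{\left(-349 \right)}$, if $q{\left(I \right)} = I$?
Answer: $-59$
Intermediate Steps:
$S{\left(g \right)} = -64 + g$
$q{\left(-472 \right)} - S{\left(-349 \right)} = -472 - \left(-64 - 349\right) = -472 - -413 = -472 + 413 = -59$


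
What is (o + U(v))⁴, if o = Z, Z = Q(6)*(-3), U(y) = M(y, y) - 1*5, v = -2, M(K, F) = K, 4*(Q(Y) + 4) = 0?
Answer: 625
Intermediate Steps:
Q(Y) = -4 (Q(Y) = -4 + (¼)*0 = -4 + 0 = -4)
U(y) = -5 + y (U(y) = y - 1*5 = y - 5 = -5 + y)
Z = 12 (Z = -4*(-3) = 12)
o = 12
(o + U(v))⁴ = (12 + (-5 - 2))⁴ = (12 - 7)⁴ = 5⁴ = 625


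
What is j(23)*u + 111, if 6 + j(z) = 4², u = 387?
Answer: 3981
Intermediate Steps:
j(z) = 10 (j(z) = -6 + 4² = -6 + 16 = 10)
j(23)*u + 111 = 10*387 + 111 = 3870 + 111 = 3981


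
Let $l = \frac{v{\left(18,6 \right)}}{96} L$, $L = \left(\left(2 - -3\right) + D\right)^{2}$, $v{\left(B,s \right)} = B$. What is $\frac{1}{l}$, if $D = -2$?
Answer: $\frac{16}{27} \approx 0.59259$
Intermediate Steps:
$L = 9$ ($L = \left(\left(2 - -3\right) - 2\right)^{2} = \left(\left(2 + 3\right) - 2\right)^{2} = \left(5 - 2\right)^{2} = 3^{2} = 9$)
$l = \frac{27}{16}$ ($l = \frac{18}{96} \cdot 9 = 18 \cdot \frac{1}{96} \cdot 9 = \frac{3}{16} \cdot 9 = \frac{27}{16} \approx 1.6875$)
$\frac{1}{l} = \frac{1}{\frac{27}{16}} = \frac{16}{27}$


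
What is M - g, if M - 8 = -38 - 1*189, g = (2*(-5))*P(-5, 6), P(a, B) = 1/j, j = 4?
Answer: -433/2 ≈ -216.50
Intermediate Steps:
P(a, B) = 1/4
g = -5/2 (g = (2*(-5))*(1/4) = -10*1/4 = -5/2 ≈ -2.5000)
M = -219 (M = 8 + (-38 - 1*189) = 8 + (-38 - 189) = 8 - 227 = -219)
M - g = -219 - 1*(-5/2) = -219 + 5/2 = -433/2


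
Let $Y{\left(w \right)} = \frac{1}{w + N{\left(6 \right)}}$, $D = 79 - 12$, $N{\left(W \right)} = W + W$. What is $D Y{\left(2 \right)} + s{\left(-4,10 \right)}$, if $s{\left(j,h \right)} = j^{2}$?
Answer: $\frac{291}{14} \approx 20.786$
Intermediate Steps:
$N{\left(W \right)} = 2 W$
$D = 67$ ($D = 79 - 12 = 67$)
$Y{\left(w \right)} = \frac{1}{12 + w}$ ($Y{\left(w \right)} = \frac{1}{w + 2 \cdot 6} = \frac{1}{w + 12} = \frac{1}{12 + w}$)
$D Y{\left(2 \right)} + s{\left(-4,10 \right)} = \frac{67}{12 + 2} + \left(-4\right)^{2} = \frac{67}{14} + 16 = \frac{291}{14}$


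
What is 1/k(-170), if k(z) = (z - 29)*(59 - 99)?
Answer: 1/7960 ≈ 0.00012563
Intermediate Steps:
k(z) = 1160 - 40*z (k(z) = (-29 + z)*(-40) = 1160 - 40*z)
1/k(-170) = 1/(1160 - 40*(-170)) = 1/(1160 + 6800) = 1/7960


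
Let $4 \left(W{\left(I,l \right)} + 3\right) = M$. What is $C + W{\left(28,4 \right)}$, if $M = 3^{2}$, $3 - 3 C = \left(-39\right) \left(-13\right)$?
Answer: $- \frac{675}{4} \approx -168.75$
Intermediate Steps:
$C = -168$ ($C = 1 - \frac{\left(-39\right) \left(-13\right)}{3} = 1 - 169 = -168$)
$M = 9$
$W{\left(I,l \right)} = - \frac{3}{4}$ ($W{\left(I,l \right)} = -3 + \frac{1}{4} \cdot 9 = -3 + \frac{9}{4} = - \frac{3}{4}$)
$C + W{\left(28,4 \right)} = -168 - \frac{3}{4} = - \frac{675}{4}$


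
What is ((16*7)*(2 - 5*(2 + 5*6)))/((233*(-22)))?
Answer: 8848/2563 ≈ 3.4522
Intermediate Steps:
((16*7)*(2 - 5*(2 + 5*6)))/((233*(-22))) = (112*(2 - 5*(2 + 30)))/(-5126) = (112*(2 - 5*32))*(-1/5126) = (112*(2 - 160))*(-1/5126) = (112*(-158))*(-1/5126) = -17696*(-1/5126) = 8848/2563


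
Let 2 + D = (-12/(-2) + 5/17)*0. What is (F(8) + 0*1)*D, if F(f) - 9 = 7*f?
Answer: -130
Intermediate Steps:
D = -2 (D = -2 + (-12/(-2) + 5/17)*0 = -2 + (-12*(-½) + 5*(1/17))*0 = -2 + (6 + 5/17)*0 = -2 + (107/17)*0 = -2 + 0 = -2)
F(f) = 9 + 7*f
(F(8) + 0*1)*D = ((9 + 7*8) + 0*1)*(-2) = ((9 + 56) + 0)*(-2) = (65 + 0)*(-2) = 65*(-2) = -130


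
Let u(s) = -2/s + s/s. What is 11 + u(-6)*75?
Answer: 111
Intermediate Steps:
u(s) = 1 - 2/s (u(s) = -2/s + 1 = 1 - 2/s)
11 + u(-6)*75 = 11 + ((-2 - 6)/(-6))*75 = 11 - ⅙*(-8)*75 = 11 + (4/3)*75 = 11 + 100 = 111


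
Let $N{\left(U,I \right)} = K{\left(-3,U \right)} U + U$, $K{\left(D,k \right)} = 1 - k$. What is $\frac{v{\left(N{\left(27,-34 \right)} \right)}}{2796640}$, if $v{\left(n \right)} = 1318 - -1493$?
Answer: $\frac{2811}{2796640} \approx 0.0010051$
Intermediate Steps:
$N{\left(U,I \right)} = U + U \left(1 - U\right)$ ($N{\left(U,I \right)} = \left(1 - U\right) U + U = U \left(1 - U\right) + U = U + U \left(1 - U\right)$)
$v{\left(n \right)} = 2811$ ($v{\left(n \right)} = 1318 + 1493 = 2811$)
$\frac{v{\left(N{\left(27,-34 \right)} \right)}}{2796640} = \frac{2811}{2796640}$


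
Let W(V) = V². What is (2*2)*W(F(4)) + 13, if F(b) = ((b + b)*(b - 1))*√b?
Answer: 9229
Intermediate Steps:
F(b) = 2*b^(3/2)*(-1 + b) (F(b) = ((2*b)*(-1 + b))*√b = (2*b*(-1 + b))*√b = 2*b^(3/2)*(-1 + b))
(2*2)*W(F(4)) + 13 = (2*2)*(2*4^(3/2)*(-1 + 4))² + 13 = 4*(2*8*3)² + 13 = 4*48² + 13 = 4*2304 + 13 = 9216 + 13 = 9229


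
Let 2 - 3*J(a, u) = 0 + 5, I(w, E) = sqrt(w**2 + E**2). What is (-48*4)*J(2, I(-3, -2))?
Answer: 192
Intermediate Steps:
I(w, E) = sqrt(E**2 + w**2)
J(a, u) = -1 (J(a, u) = 2/3 - (0 + 5)/3 = 2/3 - 1/3*5 = 2/3 - 5/3 = -1)
(-48*4)*J(2, I(-3, -2)) = -48*4*(-1) = -192*(-1) = 192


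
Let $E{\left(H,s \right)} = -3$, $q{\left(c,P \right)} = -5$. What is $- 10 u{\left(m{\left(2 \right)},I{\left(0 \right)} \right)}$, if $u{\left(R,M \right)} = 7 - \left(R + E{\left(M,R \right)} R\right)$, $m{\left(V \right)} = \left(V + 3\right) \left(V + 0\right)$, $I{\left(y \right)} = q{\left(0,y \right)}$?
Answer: $-270$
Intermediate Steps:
$I{\left(y \right)} = -5$
$m{\left(V \right)} = V \left(3 + V\right)$ ($m{\left(V \right)} = \left(3 + V\right) V = V \left(3 + V\right)$)
$u{\left(R,M \right)} = 7 + 2 R$ ($u{\left(R,M \right)} = 7 - \left(R - 3 R\right) = 7 - - 2 R = 7 + 2 R$)
$- 10 u{\left(m{\left(2 \right)},I{\left(0 \right)} \right)} = - 10 \left(7 + 2 \cdot 2 \left(3 + 2\right)\right) = - 10 \left(7 + 2 \cdot 2 \cdot 5\right) = - 10 \left(7 + 2 \cdot 10\right) = - 10 \left(7 + 20\right) = \left(-10\right) 27 = -270$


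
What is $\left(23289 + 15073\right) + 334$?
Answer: $38696$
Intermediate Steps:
$\left(23289 + 15073\right) + 334 = 38362 + 334 = 38696$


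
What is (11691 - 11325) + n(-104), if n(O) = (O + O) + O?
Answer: 54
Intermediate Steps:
n(O) = 3*O (n(O) = 2*O + O = 3*O)
(11691 - 11325) + n(-104) = (11691 - 11325) + 3*(-104) = 366 - 312 = 54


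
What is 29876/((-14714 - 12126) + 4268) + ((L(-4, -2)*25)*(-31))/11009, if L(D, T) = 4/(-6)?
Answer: -7210061/5647617 ≈ -1.2767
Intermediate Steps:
L(D, T) = -2/3 (L(D, T) = 4*(-1/6) = -2/3)
29876/((-14714 - 12126) + 4268) + ((L(-4, -2)*25)*(-31))/11009 = 29876/((-14714 - 12126) + 4268) + (-2/3*25*(-31))/11009 = 29876/(-26840 + 4268) - 50/3*(-31)*(1/11009) = 29876/(-22572) + (1550/3)*(1/11009) = 29876*(-1/22572) + 1550/33027 = -679/513 + 1550/33027 = -7210061/5647617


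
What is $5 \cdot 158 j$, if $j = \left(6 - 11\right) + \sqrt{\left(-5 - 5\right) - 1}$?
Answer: $-3950 + 790 i \sqrt{11} \approx -3950.0 + 2620.1 i$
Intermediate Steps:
$j = -5 + i \sqrt{11}$ ($j = -5 + \sqrt{-10 - 1} = -5 + \sqrt{-11} = -5 + i \sqrt{11} \approx -5.0 + 3.3166 i$)
$5 \cdot 158 j = 5 \cdot 158 \left(-5 + i \sqrt{11}\right) = 790 \left(-5 + i \sqrt{11}\right) = -3950 + 790 i \sqrt{11}$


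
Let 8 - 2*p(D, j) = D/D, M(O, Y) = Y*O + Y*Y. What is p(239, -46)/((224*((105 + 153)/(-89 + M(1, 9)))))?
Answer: 1/16512 ≈ 6.0562e-5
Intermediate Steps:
M(O, Y) = Y**2 + O*Y (M(O, Y) = O*Y + Y**2 = Y**2 + O*Y)
p(D, j) = 7/2 (p(D, j) = 4 - D/(2*D) = 4 - 1/2*1 = 4 - 1/2 = 7/2)
p(239, -46)/((224*((105 + 153)/(-89 + M(1, 9))))) = 7/(2*((224*((105 + 153)/(-89 + 9*(1 + 9)))))) = 7/(2*((224*(258/(-89 + 9*10))))) = 7/(2*((224*(258/(-89 + 90))))) = 7/(2*((224*(258/1)))) = 7/(2*((224*(258*1)))) = 7/(2*((224*258))) = (7/2)/57792 = (7/2)*(1/57792) = 1/16512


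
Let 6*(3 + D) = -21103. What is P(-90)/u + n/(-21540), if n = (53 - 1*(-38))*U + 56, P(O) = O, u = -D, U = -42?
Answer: 33955043/227473170 ≈ 0.14927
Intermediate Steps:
D = -21121/6 (D = -3 + (⅙)*(-21103) = -3 - 21103/6 = -21121/6 ≈ -3520.2)
u = 21121/6 (u = -1*(-21121/6) = 21121/6 ≈ 3520.2)
n = -3766 (n = (53 - 1*(-38))*(-42) + 56 = (53 + 38)*(-42) + 56 = 91*(-42) + 56 = -3822 + 56 = -3766)
P(-90)/u + n/(-21540) = -90/21121/6 - 3766/(-21540) = -90*6/21121 - 3766*(-1/21540) = -540/21121 + 1883/10770 = 33955043/227473170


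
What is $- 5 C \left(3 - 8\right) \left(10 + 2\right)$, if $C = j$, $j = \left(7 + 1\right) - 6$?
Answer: $600$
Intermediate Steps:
$j = 2$ ($j = 8 - 6 = 2$)
$C = 2$
$- 5 C \left(3 - 8\right) \left(10 + 2\right) = \left(-5\right) 2 \left(3 - 8\right) \left(10 + 2\right) = - 10 \left(\left(-5\right) 12\right) = \left(-10\right) \left(-60\right) = 600$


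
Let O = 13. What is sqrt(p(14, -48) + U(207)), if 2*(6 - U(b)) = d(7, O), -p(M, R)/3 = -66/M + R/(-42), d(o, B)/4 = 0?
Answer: 3*sqrt(91)/7 ≈ 4.0883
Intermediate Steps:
d(o, B) = 0 (d(o, B) = 4*0 = 0)
p(M, R) = 198/M + R/14 (p(M, R) = -3*(-66/M + R/(-42)) = -3*(-66/M + R*(-1/42)) = -3*(-66/M - R/42) = 198/M + R/14)
U(b) = 6 (U(b) = 6 - 1/2*0 = 6 + 0 = 6)
sqrt(p(14, -48) + U(207)) = sqrt((198/14 + (1/14)*(-48)) + 6) = sqrt((198*(1/14) - 24/7) + 6) = sqrt((99/7 - 24/7) + 6) = sqrt(75/7 + 6) = sqrt(117/7) = 3*sqrt(91)/7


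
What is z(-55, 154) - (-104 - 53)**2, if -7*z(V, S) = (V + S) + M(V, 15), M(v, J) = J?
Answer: -172657/7 ≈ -24665.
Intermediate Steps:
z(V, S) = -15/7 - S/7 - V/7 (z(V, S) = -((V + S) + 15)/7 = -((S + V) + 15)/7 = -(15 + S + V)/7 = -15/7 - S/7 - V/7)
z(-55, 154) - (-104 - 53)**2 = (-15/7 - 1/7*154 - 1/7*(-55)) - (-104 - 53)**2 = (-15/7 - 22 + 55/7) - 1*(-157)**2 = -114/7 - 1*24649 = -114/7 - 24649 = -172657/7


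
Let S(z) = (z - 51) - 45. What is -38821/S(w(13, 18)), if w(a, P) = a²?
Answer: -38821/73 ≈ -531.79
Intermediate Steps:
S(z) = -96 + z (S(z) = (-51 + z) - 45 = -96 + z)
-38821/S(w(13, 18)) = -38821/(-96 + 13²) = -38821/(-96 + 169) = -38821/73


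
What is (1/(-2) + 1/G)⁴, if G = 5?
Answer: 81/10000 ≈ 0.0081000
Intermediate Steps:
(1/(-2) + 1/G)⁴ = (1/(-2) + 1/5)⁴ = (1*(-½) + 1*(⅕))⁴ = (-½ + ⅕)⁴ = (-3/10)⁴ = 81/10000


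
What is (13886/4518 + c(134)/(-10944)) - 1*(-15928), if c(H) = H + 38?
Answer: 10940430887/686736 ≈ 15931.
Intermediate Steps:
c(H) = 38 + H
(13886/4518 + c(134)/(-10944)) - 1*(-15928) = (13886/4518 + (38 + 134)/(-10944)) - 1*(-15928) = (13886*(1/4518) + 172*(-1/10944)) + 15928 = (6943/2259 - 43/2736) + 15928 = 2099879/686736 + 15928 = 10940430887/686736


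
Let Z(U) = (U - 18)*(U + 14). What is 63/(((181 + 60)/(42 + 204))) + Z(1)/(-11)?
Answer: 231933/2651 ≈ 87.489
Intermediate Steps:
Z(U) = (-18 + U)*(14 + U)
63/(((181 + 60)/(42 + 204))) + Z(1)/(-11) = 63/(((181 + 60)/(42 + 204))) + (-252 + 1**2 - 4*1)/(-11) = 63/((241/246)) + (-252 + 1 - 4)*(-1/11) = 63/((241*(1/246))) - 255*(-1/11) = 63/(241/246) + 255/11 = 63*(246/241) + 255/11 = 15498/241 + 255/11 = 231933/2651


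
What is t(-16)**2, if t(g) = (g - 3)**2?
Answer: 130321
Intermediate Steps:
t(g) = (-3 + g)**2
t(-16)**2 = ((-3 - 16)**2)**2 = ((-19)**2)**2 = 361**2 = 130321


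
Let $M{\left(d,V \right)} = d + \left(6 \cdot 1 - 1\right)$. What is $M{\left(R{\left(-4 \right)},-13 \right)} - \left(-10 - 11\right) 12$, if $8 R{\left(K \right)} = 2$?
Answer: $\frac{1029}{4} \approx 257.25$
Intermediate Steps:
$R{\left(K \right)} = \frac{1}{4}$ ($R{\left(K \right)} = \frac{1}{8} \cdot 2 = \frac{1}{4}$)
$M{\left(d,V \right)} = 5 + d$ ($M{\left(d,V \right)} = d + \left(6 - 1\right) = d + 5 = 5 + d$)
$M{\left(R{\left(-4 \right)},-13 \right)} - \left(-10 - 11\right) 12 = \left(5 + \frac{1}{4}\right) - \left(-10 - 11\right) 12 = \frac{21}{4} - \left(-21\right) 12 = \frac{21}{4} - -252 = \frac{21}{4} + 252 = \frac{1029}{4}$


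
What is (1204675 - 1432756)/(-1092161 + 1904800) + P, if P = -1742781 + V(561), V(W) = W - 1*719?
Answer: -1416380434102/812639 ≈ -1.7429e+6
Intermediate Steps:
V(W) = -719 + W (V(W) = W - 719 = -719 + W)
P = -1742939 (P = -1742781 + (-719 + 561) = -1742781 - 158 = -1742939)
(1204675 - 1432756)/(-1092161 + 1904800) + P = (1204675 - 1432756)/(-1092161 + 1904800) - 1742939 = -228081/812639 - 1742939 = -1416380434102/812639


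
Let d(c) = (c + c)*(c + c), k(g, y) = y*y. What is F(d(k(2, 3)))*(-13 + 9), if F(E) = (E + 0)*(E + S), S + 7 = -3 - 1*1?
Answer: -405648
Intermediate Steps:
S = -11 (S = -7 + (-3 - 1*1) = -7 + (-3 - 1) = -7 - 4 = -11)
k(g, y) = y²
d(c) = 4*c² (d(c) = (2*c)*(2*c) = 4*c²)
F(E) = E*(-11 + E) (F(E) = (E + 0)*(E - 11) = E*(-11 + E))
F(d(k(2, 3)))*(-13 + 9) = ((4*(3²)²)*(-11 + 4*(3²)²))*(-13 + 9) = ((4*9²)*(-11 + 4*9²))*(-4) = ((4*81)*(-11 + 4*81))*(-4) = (324*(-11 + 324))*(-4) = (324*313)*(-4) = 101412*(-4) = -405648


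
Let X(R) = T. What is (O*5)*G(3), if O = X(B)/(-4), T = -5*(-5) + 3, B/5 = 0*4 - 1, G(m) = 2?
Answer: -70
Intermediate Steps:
B = -5 (B = 5*(0*4 - 1) = 5*(0 - 1) = 5*(-1) = -5)
T = 28 (T = 25 + 3 = 28)
X(R) = 28
O = -7 (O = 28/(-4) = 28*(-¼) = -7)
(O*5)*G(3) = -7*5*2 = -35*2 = -70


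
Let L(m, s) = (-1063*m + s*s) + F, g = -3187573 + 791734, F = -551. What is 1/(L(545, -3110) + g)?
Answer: 1/6696375 ≈ 1.4933e-7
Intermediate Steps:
g = -2395839
L(m, s) = -551 + s**2 - 1063*m (L(m, s) = (-1063*m + s*s) - 551 = (-1063*m + s**2) - 551 = (s**2 - 1063*m) - 551 = -551 + s**2 - 1063*m)
1/(L(545, -3110) + g) = 1/((-551 + (-3110)**2 - 1063*545) - 2395839) = 1/((-551 + 9672100 - 579335) - 2395839) = 1/(9092214 - 2395839) = 1/6696375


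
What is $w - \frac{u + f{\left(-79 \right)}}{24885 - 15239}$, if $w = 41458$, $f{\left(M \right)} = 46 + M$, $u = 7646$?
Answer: $\frac{399896255}{9646} \approx 41457.0$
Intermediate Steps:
$w - \frac{u + f{\left(-79 \right)}}{24885 - 15239} = 41458 - \frac{7646 + \left(46 - 79\right)}{24885 - 15239} = 41458 - \frac{7646 - 33}{9646} = 41458 - 7613 \cdot \frac{1}{9646} = 41458 - \frac{7613}{9646} = \frac{399896255}{9646}$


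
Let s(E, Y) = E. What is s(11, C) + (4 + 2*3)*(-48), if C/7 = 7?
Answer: -469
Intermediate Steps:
C = 49 (C = 7*7 = 49)
s(11, C) + (4 + 2*3)*(-48) = 11 + (4 + 2*3)*(-48) = 11 + (4 + 6)*(-48) = 11 + 10*(-48) = 11 - 480 = -469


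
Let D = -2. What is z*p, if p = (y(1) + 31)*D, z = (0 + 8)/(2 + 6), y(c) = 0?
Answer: -62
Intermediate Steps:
z = 1 (z = 8/8 = 8*(1/8) = 1)
p = -62 (p = (0 + 31)*(-2) = 31*(-2) = -62)
z*p = 1*(-62) = -62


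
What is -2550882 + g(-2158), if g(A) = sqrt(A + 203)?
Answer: -2550882 + I*sqrt(1955) ≈ -2.5509e+6 + 44.215*I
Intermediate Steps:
g(A) = sqrt(203 + A)
-2550882 + g(-2158) = -2550882 + sqrt(203 - 2158) = -2550882 + sqrt(-1955) = -2550882 + I*sqrt(1955)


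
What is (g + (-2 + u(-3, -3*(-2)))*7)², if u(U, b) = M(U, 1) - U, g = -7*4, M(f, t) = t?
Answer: 196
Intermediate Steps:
g = -28
u(U, b) = 1 - U
(g + (-2 + u(-3, -3*(-2)))*7)² = (-28 + (-2 + (1 - 1*(-3)))*7)² = (-28 + (-2 + (1 + 3))*7)² = (-28 + (-2 + 4)*7)² = (-28 + 2*7)² = (-28 + 14)² = (-14)² = 196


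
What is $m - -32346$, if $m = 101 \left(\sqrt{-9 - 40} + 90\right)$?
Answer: $41436 + 707 i \approx 41436.0 + 707.0 i$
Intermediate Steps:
$m = 9090 + 707 i$ ($m = 101 \left(\sqrt{-49} + 90\right) = 101 \left(7 i + 90\right) = 101 \left(90 + 7 i\right) = 9090 + 707 i \approx 9090.0 + 707.0 i$)
$m - -32346 = \left(9090 + 707 i\right) - -32346 = \left(9090 + 707 i\right) + 32346 = 41436 + 707 i$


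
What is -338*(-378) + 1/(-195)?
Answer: 24913979/195 ≈ 1.2776e+5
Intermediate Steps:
-338*(-378) + 1/(-195) = 127764 - 1/195 = 24913979/195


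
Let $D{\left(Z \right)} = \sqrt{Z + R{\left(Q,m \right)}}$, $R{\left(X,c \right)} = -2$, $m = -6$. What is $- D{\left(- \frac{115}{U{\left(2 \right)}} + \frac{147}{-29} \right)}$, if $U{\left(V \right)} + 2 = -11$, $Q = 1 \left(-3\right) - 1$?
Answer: $- \frac{\sqrt{252590}}{377} \approx -1.3331$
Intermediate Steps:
$Q = -4$ ($Q = -3 - 1 = -4$)
$U{\left(V \right)} = -13$ ($U{\left(V \right)} = -2 - 11 = -13$)
$D{\left(Z \right)} = \sqrt{-2 + Z}$ ($D{\left(Z \right)} = \sqrt{Z - 2} = \sqrt{-2 + Z}$)
$- D{\left(- \frac{115}{U{\left(2 \right)}} + \frac{147}{-29} \right)} = - \sqrt{-2 + \left(- \frac{115}{-13} + \frac{147}{-29}\right)} = - \sqrt{-2 + \left(\left(-115\right) \left(- \frac{1}{13}\right) + 147 \left(- \frac{1}{29}\right)\right)} = - \sqrt{-2 + \left(\frac{115}{13} - \frac{147}{29}\right)} = - \sqrt{-2 + \frac{1424}{377}} = - \sqrt{\frac{670}{377}} = - \frac{\sqrt{252590}}{377}$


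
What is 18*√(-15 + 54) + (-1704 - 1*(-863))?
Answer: -841 + 18*√39 ≈ -728.59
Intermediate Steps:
18*√(-15 + 54) + (-1704 - 1*(-863)) = 18*√39 + (-1704 + 863) = 18*√39 - 841 = -841 + 18*√39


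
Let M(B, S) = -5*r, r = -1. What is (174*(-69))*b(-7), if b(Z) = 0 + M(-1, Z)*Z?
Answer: 420210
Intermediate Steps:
M(B, S) = 5 (M(B, S) = -5*(-1) = 5)
b(Z) = 5*Z (b(Z) = 0 + 5*Z = 5*Z)
(174*(-69))*b(-7) = (174*(-69))*(5*(-7)) = -12006*(-35) = 420210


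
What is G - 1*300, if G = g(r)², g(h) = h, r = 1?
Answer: -299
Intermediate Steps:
G = 1 (G = 1² = 1)
G - 1*300 = 1 - 1*300 = 1 - 300 = -299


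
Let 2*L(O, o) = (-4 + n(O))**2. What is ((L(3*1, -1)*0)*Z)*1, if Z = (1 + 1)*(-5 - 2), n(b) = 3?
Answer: 0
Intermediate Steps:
L(O, o) = 1/2 (L(O, o) = (-4 + 3)**2/2 = (1/2)*(-1)**2 = (1/2)*1 = 1/2)
Z = -14 (Z = 2*(-7) = -14)
((L(3*1, -1)*0)*Z)*1 = (((1/2)*0)*(-14))*1 = (0*(-14))*1 = 0*1 = 0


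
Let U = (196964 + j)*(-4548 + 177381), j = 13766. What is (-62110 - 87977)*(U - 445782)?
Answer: -5466266442950796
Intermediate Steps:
U = 36421098090 (U = (196964 + 13766)*(-4548 + 177381) = 210730*172833 = 36421098090)
(-62110 - 87977)*(U - 445782) = (-62110 - 87977)*(36421098090 - 445782) = -150087*36420652308 = -5466266442950796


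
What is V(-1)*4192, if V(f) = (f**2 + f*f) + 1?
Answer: 12576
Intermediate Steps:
V(f) = 1 + 2*f**2 (V(f) = (f**2 + f**2) + 1 = 2*f**2 + 1 = 1 + 2*f**2)
V(-1)*4192 = (1 + 2*(-1)**2)*4192 = (1 + 2*1)*4192 = (1 + 2)*4192 = 3*4192 = 12576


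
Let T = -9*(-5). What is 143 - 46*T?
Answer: -1927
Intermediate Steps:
T = 45
143 - 46*T = 143 - 46*45 = 143 - 2070 = -1927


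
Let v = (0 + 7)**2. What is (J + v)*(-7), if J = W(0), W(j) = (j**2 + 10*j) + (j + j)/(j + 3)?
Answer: -343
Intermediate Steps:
W(j) = j**2 + 10*j + 2*j/(3 + j) (W(j) = (j**2 + 10*j) + (2*j)/(3 + j) = (j**2 + 10*j) + 2*j/(3 + j) = j**2 + 10*j + 2*j/(3 + j))
J = 0 (J = 0*(32 + 0**2 + 13*0)/(3 + 0) = 0*(32 + 0 + 0)/3 = 0*(1/3)*32 = 0)
v = 49 (v = 7**2 = 49)
(J + v)*(-7) = (0 + 49)*(-7) = 49*(-7) = -343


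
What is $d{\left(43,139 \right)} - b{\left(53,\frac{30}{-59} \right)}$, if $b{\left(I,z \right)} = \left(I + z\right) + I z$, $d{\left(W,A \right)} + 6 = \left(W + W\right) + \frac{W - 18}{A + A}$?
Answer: $\frac{894689}{16402} \approx 54.548$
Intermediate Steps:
$d{\left(W,A \right)} = -6 + 2 W + \frac{-18 + W}{2 A}$ ($d{\left(W,A \right)} = -6 + \left(\left(W + W\right) + \frac{W - 18}{A + A}\right) = -6 + \left(2 W + \frac{-18 + W}{2 A}\right) = -6 + 2 W + \frac{-18 + W}{2 A}$)
$b{\left(I,z \right)} = I + z + I z$
$d{\left(43,139 \right)} - b{\left(53,\frac{30}{-59} \right)} = \frac{-18 + 43 + 4 \cdot 139 \left(-3 + 43\right)}{2 \cdot 139} - \left(53 + \frac{30}{-59} + 53 \frac{30}{-59}\right) = \frac{1}{2} \cdot \frac{1}{139} \left(-18 + 43 + 4 \cdot 139 \cdot 40\right) - \left(53 + 30 \left(- \frac{1}{59}\right) + 53 \cdot 30 \left(- \frac{1}{59}\right)\right) = \frac{1}{2} \cdot \frac{1}{139} \left(-18 + 43 + 22240\right) - \left(53 - \frac{30}{59} + 53 \left(- \frac{30}{59}\right)\right) = \frac{1}{2} \cdot \frac{1}{139} \cdot 22265 - \left(53 - \frac{30}{59} - \frac{1590}{59}\right) = \frac{22265}{278} - \frac{1507}{59} = \frac{894689}{16402}$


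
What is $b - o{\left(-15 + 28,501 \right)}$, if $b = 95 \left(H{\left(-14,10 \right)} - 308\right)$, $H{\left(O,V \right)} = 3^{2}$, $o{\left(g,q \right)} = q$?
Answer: $-28906$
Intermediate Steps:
$H{\left(O,V \right)} = 9$
$b = -28405$ ($b = 95 \left(9 - 308\right) = 95 \left(-299\right) = -28405$)
$b - o{\left(-15 + 28,501 \right)} = -28405 - 501 = -28906$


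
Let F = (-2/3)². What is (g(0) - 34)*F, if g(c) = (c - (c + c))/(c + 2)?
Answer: -136/9 ≈ -15.111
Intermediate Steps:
F = 4/9 (F = (-2*⅓)² = (-⅔)² = 4/9 ≈ 0.44444)
g(c) = -c/(2 + c) (g(c) = (c - 2*c)/(2 + c) = (-c)/(2 + c) = -c/(2 + c))
(g(0) - 34)*F = (-1*0/(2 + 0) - 34)*(4/9) = (-1*0/2 - 34)*(4/9) = (-1*0*½ - 34)*(4/9) = (0 - 34)*(4/9) = -34*4/9 = -136/9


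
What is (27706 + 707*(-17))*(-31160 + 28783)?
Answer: -37287999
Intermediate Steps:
(27706 + 707*(-17))*(-31160 + 28783) = (27706 - 12019)*(-2377) = 15687*(-2377) = -37287999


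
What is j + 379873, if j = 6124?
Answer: 385997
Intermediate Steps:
j + 379873 = 6124 + 379873 = 385997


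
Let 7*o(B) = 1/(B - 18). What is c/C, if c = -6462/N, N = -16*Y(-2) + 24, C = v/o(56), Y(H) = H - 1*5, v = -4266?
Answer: 359/8573712 ≈ 4.1872e-5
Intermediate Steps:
Y(H) = -5 + H (Y(H) = H - 5 = -5 + H)
o(B) = 1/(7*(-18 + B)) (o(B) = 1/(7*(B - 18)) = 1/(7*(-18 + B)))
C = -1134756 (C = -4266/(1/(7*(-18 + 56))) = -4266/((⅐)/38) = -4266/((⅐)*(1/38)) = -4266/1/266 = -4266*266 = -1134756)
N = 136 (N = -16*(-5 - 2) + 24 = -16*(-7) + 24 = 112 + 24 = 136)
c = -3231/68 (c = -6462/136 = -6462*1/136 = -3231/68 ≈ -47.515)
c/C = -3231/68/(-1134756) = -3231/68*(-1/1134756) = 359/8573712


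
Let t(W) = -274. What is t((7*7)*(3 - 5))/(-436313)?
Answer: 274/436313 ≈ 0.00062799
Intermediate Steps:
t((7*7)*(3 - 5))/(-436313) = -274/(-436313) = -274*(-1/436313) = 274/436313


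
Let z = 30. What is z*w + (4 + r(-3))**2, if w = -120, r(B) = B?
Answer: -3599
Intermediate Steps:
z*w + (4 + r(-3))**2 = 30*(-120) + (4 - 3)**2 = -3600 + 1**2 = -3600 + 1 = -3599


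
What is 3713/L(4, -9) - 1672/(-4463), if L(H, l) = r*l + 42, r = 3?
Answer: 16596199/66945 ≈ 247.91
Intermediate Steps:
L(H, l) = 42 + 3*l (L(H, l) = 3*l + 42 = 42 + 3*l)
3713/L(4, -9) - 1672/(-4463) = 3713/(42 + 3*(-9)) - 1672/(-4463) = 3713/(42 - 27) - 1672*(-1/4463) = 3713/15 + 1672/4463 = 16596199/66945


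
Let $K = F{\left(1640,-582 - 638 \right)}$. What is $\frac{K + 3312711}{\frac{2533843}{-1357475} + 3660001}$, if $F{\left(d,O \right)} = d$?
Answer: $\frac{4499148623725}{4968357323632} \approx 0.90556$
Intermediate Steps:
$K = 1640$
$\frac{K + 3312711}{\frac{2533843}{-1357475} + 3660001} = \frac{1640 + 3312711}{\frac{2533843}{-1357475} + 3660001} = \frac{3314351}{2533843 \left(- \frac{1}{1357475}\right) + 3660001} = \frac{3314351}{- \frac{2533843}{1357475} + 3660001} = \frac{3314351}{\frac{4968357323632}{1357475}} = 3314351 \cdot \frac{1357475}{4968357323632} = \frac{4499148623725}{4968357323632}$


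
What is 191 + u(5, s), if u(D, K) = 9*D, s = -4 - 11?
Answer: 236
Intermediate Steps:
s = -15
191 + u(5, s) = 191 + 9*5 = 191 + 45 = 236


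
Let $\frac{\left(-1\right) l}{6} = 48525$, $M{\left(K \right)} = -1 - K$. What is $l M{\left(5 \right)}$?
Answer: $1746900$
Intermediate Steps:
$l = -291150$ ($l = \left(-6\right) 48525 = -291150$)
$l M{\left(5 \right)} = - 291150 \left(-1 - 5\right) = \left(-291150\right) \left(-6\right) = 1746900$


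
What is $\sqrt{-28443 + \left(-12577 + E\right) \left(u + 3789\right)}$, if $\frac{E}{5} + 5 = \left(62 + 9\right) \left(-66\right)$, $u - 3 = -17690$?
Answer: $\sqrt{500744293} \approx 22377.0$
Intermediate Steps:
$u = -17687$ ($u = 3 - 17690 = -17687$)
$E = -23455$ ($E = -25 + 5 \left(62 + 9\right) \left(-66\right) = -25 + 5 \cdot 71 \left(-66\right) = -25 + 5 \left(-4686\right) = -25 - 23430 = -23455$)
$\sqrt{-28443 + \left(-12577 + E\right) \left(u + 3789\right)} = \sqrt{-28443 + \left(-12577 - 23455\right) \left(-17687 + 3789\right)} = \sqrt{-28443 - -500772736} = \sqrt{-28443 + 500772736} = \sqrt{500744293}$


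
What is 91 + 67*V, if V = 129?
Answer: 8734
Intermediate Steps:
91 + 67*V = 91 + 67*129 = 91 + 8643 = 8734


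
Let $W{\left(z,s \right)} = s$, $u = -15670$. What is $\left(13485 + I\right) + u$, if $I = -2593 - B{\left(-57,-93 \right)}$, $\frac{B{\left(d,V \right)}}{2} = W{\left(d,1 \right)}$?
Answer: $-4780$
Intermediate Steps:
$B{\left(d,V \right)} = 2$ ($B{\left(d,V \right)} = 2 \cdot 1 = 2$)
$I = -2595$ ($I = -2593 - 2 = -2595$)
$\left(13485 + I\right) + u = \left(13485 - 2595\right) - 15670 = 10890 - 15670 = -4780$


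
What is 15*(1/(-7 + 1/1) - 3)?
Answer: -95/2 ≈ -47.500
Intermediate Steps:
15*(1/(-7 + 1/1) - 3) = 15*(1/(-7 + 1) - 3) = 15*(1/(-6) - 3) = 15*(-⅙ - 3) = 15*(-19/6) = -95/2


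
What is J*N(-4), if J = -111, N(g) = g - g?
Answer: 0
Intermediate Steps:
N(g) = 0
J*N(-4) = -111*0 = 0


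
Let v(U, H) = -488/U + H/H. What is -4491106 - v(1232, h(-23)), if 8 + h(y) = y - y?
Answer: -691630417/154 ≈ -4.4911e+6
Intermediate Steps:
h(y) = -8 (h(y) = -8 + (y - y) = -8 + 0 = -8)
v(U, H) = 1 - 488/U (v(U, H) = -488/U + 1 = 1 - 488/U)
-4491106 - v(1232, h(-23)) = -4491106 - (-488 + 1232)/1232 = -4491106 - 744/1232 = -4491106 - 1*93/154 = -4491106 - 93/154 = -691630417/154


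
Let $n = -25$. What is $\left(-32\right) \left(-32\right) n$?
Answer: $-25600$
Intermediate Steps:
$\left(-32\right) \left(-32\right) n = \left(-32\right) \left(-32\right) \left(-25\right) = 1024 \left(-25\right) = -25600$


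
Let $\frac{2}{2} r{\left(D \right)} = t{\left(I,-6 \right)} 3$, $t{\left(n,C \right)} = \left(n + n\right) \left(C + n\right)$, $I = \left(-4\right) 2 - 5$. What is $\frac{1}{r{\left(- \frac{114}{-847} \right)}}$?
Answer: $\frac{1}{1482} \approx 0.00067476$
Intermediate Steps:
$I = -13$ ($I = -8 - 5 = -13$)
$t{\left(n,C \right)} = 2 n \left(C + n\right)$
$r{\left(D \right)} = 1482$ ($r{\left(D \right)} = 2 \left(-13\right) \left(-6 - 13\right) 3 = 2 \left(-13\right) \left(-19\right) 3 = 494 \cdot 3 = 1482$)
$\frac{1}{r{\left(- \frac{114}{-847} \right)}} = \frac{1}{1482}$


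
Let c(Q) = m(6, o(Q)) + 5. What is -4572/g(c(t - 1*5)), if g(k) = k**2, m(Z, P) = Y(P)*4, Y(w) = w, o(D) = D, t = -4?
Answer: -4572/961 ≈ -4.7575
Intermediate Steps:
m(Z, P) = 4*P (m(Z, P) = P*4 = 4*P)
c(Q) = 5 + 4*Q (c(Q) = 4*Q + 5 = 5 + 4*Q)
-4572/g(c(t - 1*5)) = -4572/(5 + 4*(-4 - 1*5))**2 = -4572/(5 + 4*(-4 - 5))**2 = -4572/(5 + 4*(-9))**2 = -4572/(5 - 36)**2 = -4572/((-31)**2) = -4572/961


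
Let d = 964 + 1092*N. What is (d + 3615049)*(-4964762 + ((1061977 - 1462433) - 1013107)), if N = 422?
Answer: -26003391358025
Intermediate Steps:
d = 461788 (d = 964 + 1092*422 = 964 + 460824 = 461788)
(d + 3615049)*(-4964762 + ((1061977 - 1462433) - 1013107)) = (461788 + 3615049)*(-4964762 + ((1061977 - 1462433) - 1013107)) = 4076837*(-4964762 + (-400456 - 1013107)) = 4076837*(-4964762 - 1413563) = 4076837*(-6378325) = -26003391358025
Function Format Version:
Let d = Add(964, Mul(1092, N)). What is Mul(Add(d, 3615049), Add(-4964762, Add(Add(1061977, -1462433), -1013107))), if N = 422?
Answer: -26003391358025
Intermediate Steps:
d = 461788 (d = Add(964, Mul(1092, 422)) = Add(964, 460824) = 461788)
Mul(Add(d, 3615049), Add(-4964762, Add(Add(1061977, -1462433), -1013107))) = Mul(Add(461788, 3615049), Add(-4964762, Add(Add(1061977, -1462433), -1013107))) = Mul(4076837, Add(-4964762, Add(-400456, -1013107))) = Mul(4076837, Add(-4964762, -1413563)) = Mul(4076837, -6378325) = -26003391358025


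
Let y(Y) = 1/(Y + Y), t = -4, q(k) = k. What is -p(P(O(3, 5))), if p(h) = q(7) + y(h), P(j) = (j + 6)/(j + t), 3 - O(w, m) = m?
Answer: -25/4 ≈ -6.2500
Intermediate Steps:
O(w, m) = 3 - m
y(Y) = 1/(2*Y)
P(j) = (6 + j)/(-4 + j) (P(j) = (j + 6)/(j - 4) = (6 + j)/(-4 + j))
p(h) = 7 + 1/(2*h)
-p(P(O(3, 5))) = -(7 + 1/(2*(((6 + (3 - 1*5))/(-4 + (3 - 1*5)))))) = -(7 + 1/(2*(((6 + (3 - 5))/(-4 + (3 - 5)))))) = -(7 + 1/(2*(((6 - 2)/(-4 - 2))))) = -(7 + 1/(2*((4/(-6))))) = -(7 + 1/(2*((-⅙*4)))) = -(7 + 1/(2*(-⅔))) = -(7 + (½)*(-3/2)) = -(7 - ¾) = -1*25/4 = -25/4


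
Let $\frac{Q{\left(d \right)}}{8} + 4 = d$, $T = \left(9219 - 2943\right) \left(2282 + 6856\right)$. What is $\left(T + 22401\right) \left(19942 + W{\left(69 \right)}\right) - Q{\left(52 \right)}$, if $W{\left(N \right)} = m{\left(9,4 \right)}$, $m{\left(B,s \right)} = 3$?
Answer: $1144294292721$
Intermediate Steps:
$T = 57350088$ ($T = 6276 \cdot 9138 = 57350088$)
$Q{\left(d \right)} = -32 + 8 d$
$W{\left(N \right)} = 3$
$\left(T + 22401\right) \left(19942 + W{\left(69 \right)}\right) - Q{\left(52 \right)} = \left(57350088 + 22401\right) \left(19942 + 3\right) - \left(-32 + 8 \cdot 52\right) = 57372489 \cdot 19945 - \left(-32 + 416\right) = 1144294293105 - 384 = 1144294292721$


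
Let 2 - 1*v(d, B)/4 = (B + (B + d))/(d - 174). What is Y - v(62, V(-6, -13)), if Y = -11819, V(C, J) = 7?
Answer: -82808/7 ≈ -11830.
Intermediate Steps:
v(d, B) = 8 - 4*(d + 2*B)/(-174 + d) (v(d, B) = 8 - 4*(B + (B + d))/(d - 174) = 8 - 4*(d + 2*B)/(-174 + d))
Y - v(62, V(-6, -13)) = -11819 - 4*(-348 + 62 - 2*7)/(-174 + 62) = -11819 - 4*(-348 + 62 - 14)/(-112) = -11819 - 4*(-1)*(-300)/112 = -11819 - 1*75/7 = -11819 - 75/7 = -82808/7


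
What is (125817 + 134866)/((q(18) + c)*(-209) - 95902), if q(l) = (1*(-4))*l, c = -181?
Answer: -260683/43025 ≈ -6.0589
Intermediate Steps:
q(l) = -4*l
(125817 + 134866)/((q(18) + c)*(-209) - 95902) = (125817 + 134866)/((-4*18 - 181)*(-209) - 95902) = 260683/((-72 - 181)*(-209) - 95902) = 260683/(-253*(-209) - 95902) = 260683/(52877 - 95902) = 260683/(-43025) = 260683*(-1/43025) = -260683/43025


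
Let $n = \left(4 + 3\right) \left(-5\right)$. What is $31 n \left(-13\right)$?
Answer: $14105$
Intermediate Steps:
$n = -35$ ($n = 7 \left(-5\right) = -35$)
$31 n \left(-13\right) = 31 \left(-35\right) \left(-13\right) = \left(-1085\right) \left(-13\right) = 14105$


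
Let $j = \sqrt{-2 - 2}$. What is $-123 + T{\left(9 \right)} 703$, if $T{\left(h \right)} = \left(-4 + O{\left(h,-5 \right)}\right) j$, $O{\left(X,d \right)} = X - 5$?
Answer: $-123$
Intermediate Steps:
$O{\left(X,d \right)} = -5 + X$
$j = 2 i$ ($j = \sqrt{-4} = 2 i \approx 2.0 i$)
$T{\left(h \right)} = 2 i \left(-9 + h\right)$ ($T{\left(h \right)} = \left(-4 + \left(-5 + h\right)\right) 2 i = \left(-9 + h\right) 2 i = 2 i \left(-9 + h\right)$)
$-123 + T{\left(9 \right)} 703 = -123 + 2 i \left(-9 + 9\right) 703 = -123 + 2 i 0 \cdot 703 = -123 + 0 \cdot 703 = -123 + 0 = -123$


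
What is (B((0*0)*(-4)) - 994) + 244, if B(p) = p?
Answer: -750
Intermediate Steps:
(B((0*0)*(-4)) - 994) + 244 = ((0*0)*(-4) - 994) + 244 = (0*(-4) - 994) + 244 = (0 - 994) + 244 = -994 + 244 = -750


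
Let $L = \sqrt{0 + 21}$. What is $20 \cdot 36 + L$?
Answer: $720 + \sqrt{21} \approx 724.58$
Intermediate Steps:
$L = \sqrt{21} \approx 4.5826$
$20 \cdot 36 + L = 20 \cdot 36 + \sqrt{21} = 720 + \sqrt{21}$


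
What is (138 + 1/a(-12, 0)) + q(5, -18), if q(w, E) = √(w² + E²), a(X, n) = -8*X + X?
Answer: 11593/84 + √349 ≈ 156.69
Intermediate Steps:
a(X, n) = -7*X
q(w, E) = √(E² + w²)
(138 + 1/a(-12, 0)) + q(5, -18) = (138 + 1/(-7*(-12))) + √((-18)² + 5²) = (138 + 1/84) + √(324 + 25) = (138 + 1/84) + √349 = 11593/84 + √349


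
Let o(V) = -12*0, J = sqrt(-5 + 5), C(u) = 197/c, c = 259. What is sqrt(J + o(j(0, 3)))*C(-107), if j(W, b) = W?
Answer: 0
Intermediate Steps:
C(u) = 197/259
J = 0 (J = sqrt(0) = 0)
o(V) = 0 (o(V) = -3*0 = 0)
sqrt(J + o(j(0, 3)))*C(-107) = sqrt(0 + 0)*(197/259) = sqrt(0)*(197/259) = 0*(197/259) = 0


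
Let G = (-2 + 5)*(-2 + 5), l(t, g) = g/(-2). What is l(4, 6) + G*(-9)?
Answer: -84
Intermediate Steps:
l(t, g) = -g/2 (l(t, g) = g*(-½) = -g/2)
G = 9 (G = 3*3 = 9)
l(4, 6) + G*(-9) = -½*6 + 9*(-9) = -3 - 81 = -84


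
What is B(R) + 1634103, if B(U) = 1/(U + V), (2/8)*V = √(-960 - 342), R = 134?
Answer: 31691793649/19394 - I*√1302/9697 ≈ 1.6341e+6 - 0.0037211*I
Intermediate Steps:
V = 4*I*√1302 (V = 4*√(-960 - 342) = 4*√(-1302) = 4*(I*√1302) = 4*I*√1302 ≈ 144.33*I)
B(U) = 1/(U + 4*I*√1302)
B(R) + 1634103 = 1/(134 + 4*I*√1302) + 1634103 = 1634103 + 1/(134 + 4*I*√1302)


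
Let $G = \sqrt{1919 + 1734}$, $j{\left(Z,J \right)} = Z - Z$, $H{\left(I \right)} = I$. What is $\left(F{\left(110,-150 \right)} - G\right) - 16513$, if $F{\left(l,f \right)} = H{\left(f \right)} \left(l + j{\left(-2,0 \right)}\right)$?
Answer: $-33013 - \sqrt{3653} \approx -33073.0$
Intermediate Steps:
$j{\left(Z,J \right)} = 0$
$G = \sqrt{3653} \approx 60.44$
$F{\left(l,f \right)} = f l$ ($F{\left(l,f \right)} = f \left(l + 0\right) = f l$)
$\left(F{\left(110,-150 \right)} - G\right) - 16513 = \left(\left(-150\right) 110 - \sqrt{3653}\right) - 16513 = \left(-16500 - \sqrt{3653}\right) - 16513 = -33013 - \sqrt{3653}$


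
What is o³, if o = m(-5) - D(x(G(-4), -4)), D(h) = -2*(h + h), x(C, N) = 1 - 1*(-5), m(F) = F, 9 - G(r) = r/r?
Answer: 6859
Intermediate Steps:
G(r) = 8 (G(r) = 9 - r/r = 9 - 1*1 = 9 - 1 = 8)
x(C, N) = 6 (x(C, N) = 1 + 5 = 6)
D(h) = -4*h
o = 19 (o = -5 - (-4)*6 = -5 - 1*(-24) = -5 + 24 = 19)
o³ = 19³ = 6859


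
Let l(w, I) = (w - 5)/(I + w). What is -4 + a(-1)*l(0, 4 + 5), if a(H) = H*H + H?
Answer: -4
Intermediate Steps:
l(w, I) = (-5 + w)/(I + w)
a(H) = H + H² (a(H) = H² + H = H + H²)
-4 + a(-1)*l(0, 4 + 5) = -4 + (-(1 - 1))*((-5 + 0)/((4 + 5) + 0)) = -4 + (-1*0)*(-5/(9 + 0)) = -4 + 0*(-5/9) = -4 + 0 = -4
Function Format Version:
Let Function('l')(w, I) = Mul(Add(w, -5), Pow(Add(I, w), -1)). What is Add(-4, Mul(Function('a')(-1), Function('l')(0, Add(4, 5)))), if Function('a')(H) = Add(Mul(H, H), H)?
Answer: -4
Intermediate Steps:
Function('l')(w, I) = Mul(Pow(Add(I, w), -1), Add(-5, w)) (Function('l')(w, I) = Mul(Add(-5, w), Pow(Add(I, w), -1)) = Mul(Pow(Add(I, w), -1), Add(-5, w)))
Function('a')(H) = Add(H, Pow(H, 2)) (Function('a')(H) = Add(Pow(H, 2), H) = Add(H, Pow(H, 2)))
Add(-4, Mul(Function('a')(-1), Function('l')(0, Add(4, 5)))) = Add(-4, Mul(Mul(-1, Add(1, -1)), Mul(Pow(Add(Add(4, 5), 0), -1), Add(-5, 0)))) = Add(-4, Mul(Mul(-1, 0), Mul(Pow(Add(9, 0), -1), -5))) = Add(-4, Mul(0, Mul(Pow(9, -1), -5))) = Add(-4, Mul(0, Mul(Rational(1, 9), -5))) = Add(-4, Mul(0, Rational(-5, 9))) = Add(-4, 0) = -4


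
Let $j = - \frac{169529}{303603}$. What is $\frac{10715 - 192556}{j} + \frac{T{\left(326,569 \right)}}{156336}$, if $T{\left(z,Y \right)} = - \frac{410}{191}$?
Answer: $\frac{824252431949271379}{2531082888552} \approx 3.2565 \cdot 10^{5}$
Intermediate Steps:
$T{\left(z,Y \right)} = - \frac{410}{191}$ ($T{\left(z,Y \right)} = \left(-410\right) \frac{1}{191} = - \frac{410}{191}$)
$j = - \frac{169529}{303603}$ ($j = \left(-169529\right) \frac{1}{303603} = - \frac{169529}{303603} \approx -0.55839$)
$\frac{10715 - 192556}{j} + \frac{T{\left(326,569 \right)}}{156336} = \frac{10715 - 192556}{- \frac{169529}{303603}} - \frac{410}{191 \cdot 156336} = \left(10715 - 192556\right) \left(- \frac{303603}{169529}\right) - \frac{205}{14930088} = \left(-181841\right) \left(- \frac{303603}{169529}\right) - \frac{205}{14930088} = \frac{55207473123}{169529} - \frac{205}{14930088} = \frac{824252431949271379}{2531082888552}$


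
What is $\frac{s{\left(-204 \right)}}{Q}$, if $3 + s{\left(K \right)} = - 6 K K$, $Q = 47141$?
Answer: $- \frac{249699}{47141} \approx -5.2969$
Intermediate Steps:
$s{\left(K \right)} = -3 - 6 K^{2}$ ($s{\left(K \right)} = -3 + - 6 K K = -3 - 6 K^{2}$)
$\frac{s{\left(-204 \right)}}{Q} = \frac{-3 - 6 \left(-204\right)^{2}}{47141} = \left(-3 - 249696\right) \frac{1}{47141} = \left(-249699\right) \frac{1}{47141} = - \frac{249699}{47141}$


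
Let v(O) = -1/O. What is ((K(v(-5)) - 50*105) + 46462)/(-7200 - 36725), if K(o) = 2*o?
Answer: -206062/219625 ≈ -0.93824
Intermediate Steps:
((K(v(-5)) - 50*105) + 46462)/(-7200 - 36725) = ((2*(-1/(-5)) - 50*105) + 46462)/(-7200 - 36725) = ((2*(-1*(-⅕)) - 5250) + 46462)/(-43925) = ((2*(⅕) - 5250) + 46462)*(-1/43925) = ((⅖ - 5250) + 46462)*(-1/43925) = (-26248/5 + 46462)*(-1/43925) = (206062/5)*(-1/43925) = -206062/219625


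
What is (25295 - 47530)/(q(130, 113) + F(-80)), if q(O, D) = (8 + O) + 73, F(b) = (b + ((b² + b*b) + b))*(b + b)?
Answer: 22235/2022189 ≈ 0.010996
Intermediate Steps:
F(b) = 2*b*(2*b + 2*b²) (F(b) = (b + ((b² + b²) + b))*(2*b) = (b + (2*b² + b))*(2*b) = (b + (b + 2*b²))*(2*b) = (2*b + 2*b²)*(2*b) = 2*b*(2*b + 2*b²))
q(O, D) = 81 + O
(25295 - 47530)/(q(130, 113) + F(-80)) = (25295 - 47530)/((81 + 130) + 4*(-80)²*(1 - 80)) = -22235/(211 + 4*6400*(-79)) = -22235/(211 - 2022400) = -22235/(-2022189) = -22235*(-1/2022189) = 22235/2022189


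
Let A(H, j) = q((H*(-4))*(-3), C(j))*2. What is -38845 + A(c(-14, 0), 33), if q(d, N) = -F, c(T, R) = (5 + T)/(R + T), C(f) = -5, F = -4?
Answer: -38837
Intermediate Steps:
c(T, R) = (5 + T)/(R + T)
q(d, N) = 4 (q(d, N) = -1*(-4) = 4)
A(H, j) = 8 (A(H, j) = 4*2 = 8)
-38845 + A(c(-14, 0), 33) = -38845 + 8 = -38837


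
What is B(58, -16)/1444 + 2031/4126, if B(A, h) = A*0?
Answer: 2031/4126 ≈ 0.49224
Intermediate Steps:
B(A, h) = 0
B(58, -16)/1444 + 2031/4126 = 0/1444 + 2031/4126 = 0*(1/1444) + 2031*(1/4126) = 0 + 2031/4126 = 2031/4126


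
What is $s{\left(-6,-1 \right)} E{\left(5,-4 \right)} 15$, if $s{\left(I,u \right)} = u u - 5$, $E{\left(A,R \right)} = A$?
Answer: $-300$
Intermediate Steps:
$s{\left(I,u \right)} = -5 + u^{2}$ ($s{\left(I,u \right)} = u^{2} - 5 = -5 + u^{2}$)
$s{\left(-6,-1 \right)} E{\left(5,-4 \right)} 15 = \left(-5 + \left(-1\right)^{2}\right) 5 \cdot 15 = \left(-5 + 1\right) 5 \cdot 15 = \left(-4\right) 5 \cdot 15 = \left(-20\right) 15 = -300$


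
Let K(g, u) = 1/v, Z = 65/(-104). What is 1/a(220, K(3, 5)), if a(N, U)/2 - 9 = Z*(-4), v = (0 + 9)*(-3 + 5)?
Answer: 1/23 ≈ 0.043478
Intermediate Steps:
Z = -5/8 (Z = 65*(-1/104) = -5/8 ≈ -0.62500)
v = 18 (v = 9*2 = 18)
K(g, u) = 1/18
a(N, U) = 23 (a(N, U) = 18 + 2*(-5/8*(-4)) = 18 + 2*(5/2) = 18 + 5 = 23)
1/a(220, K(3, 5)) = 1/23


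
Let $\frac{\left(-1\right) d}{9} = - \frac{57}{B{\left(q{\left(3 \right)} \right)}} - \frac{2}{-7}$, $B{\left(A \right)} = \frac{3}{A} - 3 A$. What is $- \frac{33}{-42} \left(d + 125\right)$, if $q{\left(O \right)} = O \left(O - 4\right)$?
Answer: $\frac{114917}{784} \approx 146.58$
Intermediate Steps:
$q{\left(O \right)} = O \left(-4 + O\right)$
$B{\left(A \right)} = - 3 A + \frac{3}{A}$
$d = \frac{3447}{56}$ ($d = - 9 \left(- \frac{57}{- 3 \cdot 3 \left(-4 + 3\right) + \frac{3}{3 \left(-4 + 3\right)}} - \frac{2}{-7}\right) = - 9 \left(- \frac{57}{- 3 \cdot 3 \left(-1\right) + \frac{3}{3 \left(-1\right)}} - - \frac{2}{7}\right) = - 9 \left(- \frac{57}{\left(-3\right) \left(-3\right) + \frac{3}{-3}} + \frac{2}{7}\right) = - 9 \left(- \frac{57}{9 + 3 \left(- \frac{1}{3}\right)} + \frac{2}{7}\right) = - 9 \left(- \frac{57}{9 - 1} + \frac{2}{7}\right) = - 9 \left(- \frac{57}{8} + \frac{2}{7}\right) = \left(-9\right) \left(- \frac{383}{56}\right) = \frac{3447}{56} \approx 61.554$)
$- \frac{33}{-42} \left(d + 125\right) = - \frac{33}{-42} \left(\frac{3447}{56} + 125\right) = \left(-33\right) \left(- \frac{1}{42}\right) \frac{10447}{56} = \frac{11}{14} \cdot \frac{10447}{56} = \frac{114917}{784}$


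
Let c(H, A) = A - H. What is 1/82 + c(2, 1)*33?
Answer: -2705/82 ≈ -32.988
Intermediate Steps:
1/82 + c(2, 1)*33 = 1/82 + (1 - 1*2)*33 = 1/82 + (1 - 2)*33 = 1/82 - 1*33 = 1/82 - 33 = -2705/82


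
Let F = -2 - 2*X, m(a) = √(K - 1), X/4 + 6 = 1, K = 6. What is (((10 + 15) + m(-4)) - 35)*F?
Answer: -380 + 38*√5 ≈ -295.03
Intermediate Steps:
X = -20 (X = -24 + 4*1 = -24 + 4 = -20)
m(a) = √5 (m(a) = √(6 - 1) = √5)
F = 38 (F = -2 - 2*(-20) = -2 + 40 = 38)
(((10 + 15) + m(-4)) - 35)*F = (((10 + 15) + √5) - 35)*38 = ((25 + √5) - 35)*38 = (-10 + √5)*38 = -380 + 38*√5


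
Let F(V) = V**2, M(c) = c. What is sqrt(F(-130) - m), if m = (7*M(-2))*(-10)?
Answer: 2*sqrt(4190) ≈ 129.46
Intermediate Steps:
m = 140 (m = (7*(-2))*(-10) = -14*(-10) = 140)
sqrt(F(-130) - m) = sqrt((-130)**2 - 1*140) = sqrt(16900 - 140) = sqrt(16760) = 2*sqrt(4190)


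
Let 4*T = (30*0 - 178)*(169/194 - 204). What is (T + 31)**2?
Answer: 12385127601001/150544 ≈ 8.2269e+7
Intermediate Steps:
T = 3507223/388 (T = ((30*0 - 178)*(169/194 - 204))/4 = ((0 - 178)*(169*(1/194) - 204))/4 = (-178*(169/194 - 204))/4 = (-178*(-39407/194))/4 = (1/4)*(3507223/97) = 3507223/388 ≈ 9039.2)
(T + 31)**2 = (3507223/388 + 31)**2 = (3519251/388)**2 = 12385127601001/150544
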